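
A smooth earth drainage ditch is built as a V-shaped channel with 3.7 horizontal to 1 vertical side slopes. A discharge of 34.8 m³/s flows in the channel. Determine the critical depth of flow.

At critical depth, Q² T / (g A³) = 1, i.e. A³/T = Q²/g = 34.8²/9.81 = 123.4.
Try y = 1.39 m: A³/T = 35.52 — too small.
Try y = 2.14 m: A³/T = 307.2 — too large.
Try y = 1.78 m: A³/T = 122.3 — ≈ 123.4.

y_c = 1.78 m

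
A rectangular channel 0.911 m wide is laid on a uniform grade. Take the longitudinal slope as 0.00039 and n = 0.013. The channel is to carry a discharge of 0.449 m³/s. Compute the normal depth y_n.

y_n = 0.752 m

Manning's equation rearranged: A R^(2/3) = nQ / (1·√S) = 0.013 × 0.449 / (√0.00039) = 0.2956.
At y = 0.907 m: A R^(2/3) = 0.3729 — high.
At y = 0.544 m: A R^(2/3) = 0.1956 — low.
At y = 0.752 m: A R^(2/3) = 0.2958 — close enough.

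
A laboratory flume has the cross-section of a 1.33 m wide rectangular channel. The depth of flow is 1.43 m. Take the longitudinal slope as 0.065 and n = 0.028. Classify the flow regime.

supercritical

Flow area A = b·y = 1.33 × 1.43 = 1.902 m². Wetted perimeter P = b + 2y = 1.33 + 2×1.43 = 4.19 m.
Hydraulic radius R = A/P = 1.902/4.19 = 0.4539 m.
V = (1/n) R^(2/3) √S = (1/0.028) × 0.4539^(2/3) × √0.065 = 5.378 m/s. Hydraulic depth D_h = A/T = 1.902/1.33 = 1.43 m.
Froude number Fr = V/√(g·D_h) = 5.378/√(9.81×1.43) = 1.44, which is greater than 1, so the flow is supercritical.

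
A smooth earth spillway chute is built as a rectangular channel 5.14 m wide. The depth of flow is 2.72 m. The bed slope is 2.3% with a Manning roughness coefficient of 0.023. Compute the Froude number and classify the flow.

supercritical

Flow area A = b·y = 5.14 × 2.72 = 13.98 m². Wetted perimeter P = b + 2y = 5.14 + 2×2.72 = 10.58 m.
Hydraulic radius R = A/P = 13.98/10.58 = 1.321 m.
V = (1/n) R^(2/3) √S = (1/0.023) × 1.321^(2/3) × √0.023 = 7.94 m/s. Hydraulic depth D_h = A/T = 13.98/5.14 = 2.72 m.
Froude number Fr = V/√(g·D_h) = 7.94/√(9.81×2.72) = 1.54, which is greater than 1, so the flow is supercritical.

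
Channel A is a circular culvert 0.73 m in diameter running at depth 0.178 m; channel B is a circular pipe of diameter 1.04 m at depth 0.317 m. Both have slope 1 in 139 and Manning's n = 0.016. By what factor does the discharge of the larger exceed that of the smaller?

3.98

Channel A: For a circular section of diameter D = 0.73 m at depth y = 0.178 m, the central angle is θ = 2 arccos(1 − 2y/D) = 2.066 rad. Then A = (D²/8)(θ − sin θ) = 0.07899 m² and P = Dθ/2 = 0.754 m. Hydraulic radius R = A/P = 0.07899/0.754 = 0.1048 m. Q_A = (1/0.016)·0.07899·0.1048^(2/3)·√0.007194 = 0.09306 m³/s.
Channel B: For a circular section of diameter D = 1.04 m at depth y = 0.317 m, the central angle is θ = 2 arccos(1 − 2y/D) = 2.339 rad. Then A = (D²/8)(θ − sin θ) = 0.2191 m² and P = Dθ/2 = 1.217 m. Hydraulic radius R = A/P = 0.2191/1.217 = 0.1801 m. Q_B = (1/0.016)·0.2191·0.1801^(2/3)·√0.007194 = 0.3705 m³/s.
The larger discharge is 0.3705 m³/s and the smaller is 0.09306 m³/s; the ratio is 3.98.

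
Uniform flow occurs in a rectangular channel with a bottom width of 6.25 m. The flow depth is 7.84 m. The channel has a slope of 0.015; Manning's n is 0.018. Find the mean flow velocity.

Flow area A = b·y = 6.25 × 7.84 = 49 m². Wetted perimeter P = b + 2y = 6.25 + 2×7.84 = 21.93 m.
Hydraulic radius R = A/P = 49/21.93 = 2.234 m.
From Manning's equation, V = (1/n) R^(2/3) S^(1/2) = (1/0.018) × 2.234^(2/3) × 0.015^(1/2) = 11.6 m/s.

V = 11.6 m/s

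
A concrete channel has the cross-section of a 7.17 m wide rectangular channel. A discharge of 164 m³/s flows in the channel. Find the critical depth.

For a rectangular channel, critical depth y_c = (q²/g)^(1/3) where q = Q/b = 164/7.17 = 22.87 m²/s.
So y_c = (22.87²/9.81)^(1/3) = 3.76 m.

y_c = 3.76 m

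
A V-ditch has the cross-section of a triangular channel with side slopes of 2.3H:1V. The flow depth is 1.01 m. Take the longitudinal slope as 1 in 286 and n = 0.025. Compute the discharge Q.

Q = 3.32 m³/s

For a triangular section with side slope z = 2.3: A = zy² = 2.3×1.01² = 2.346 m²; P = 2y√(1+z²) = 2×1.01×2.508 = 5.066 m.
Hydraulic radius R = A/P = 2.346/5.066 = 0.4631 m.
Manning's equation: Q = (1/n) A R^(2/3) S^(1/2) = (1/0.025) × 2.346 × 0.4631^(2/3) × 0.003497^(1/2) = 3.32 m³/s.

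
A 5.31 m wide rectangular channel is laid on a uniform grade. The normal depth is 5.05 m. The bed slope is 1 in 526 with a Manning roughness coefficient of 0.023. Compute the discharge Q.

Flow area A = b·y = 5.31 × 5.05 = 26.82 m². Wetted perimeter P = b + 2y = 5.31 + 2×5.05 = 15.41 m.
Hydraulic radius R = A/P = 26.82/15.41 = 1.74 m.
Manning's equation: Q = (1/n) A R^(2/3) S^(1/2) = (1/0.023) × 26.82 × 1.74^(2/3) × 0.001901^(1/2) = 73.5 m³/s.

Q = 73.5 m³/s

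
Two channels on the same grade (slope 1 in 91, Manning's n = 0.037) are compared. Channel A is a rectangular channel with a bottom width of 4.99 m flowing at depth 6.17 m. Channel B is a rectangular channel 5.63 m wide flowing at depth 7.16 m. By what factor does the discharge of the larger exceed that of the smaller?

Channel A: Flow area A = b·y = 4.99 × 6.17 = 30.79 m². Wetted perimeter P = b + 2y = 4.99 + 2×6.17 = 17.33 m. Hydraulic radius R = A/P = 30.79/17.33 = 1.777 m. Q_A = (1/0.037)·30.79·1.777^(2/3)·√0.01099 = 128 m³/s.
Channel B: Flow area A = b·y = 5.63 × 7.16 = 40.31 m². Wetted perimeter P = b + 2y = 5.63 + 2×7.16 = 19.95 m. Hydraulic radius R = A/P = 40.31/19.95 = 2.021 m. Q_B = (1/0.037)·40.31·2.021^(2/3)·√0.01099 = 182.5 m³/s.
The larger discharge is 182.5 m³/s and the smaller is 128 m³/s; the ratio is 1.43.

1.43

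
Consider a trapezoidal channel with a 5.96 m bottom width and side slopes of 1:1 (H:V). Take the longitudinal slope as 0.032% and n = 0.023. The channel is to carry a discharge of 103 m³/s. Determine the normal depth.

y_n = 5.57 m

Manning's equation rearranged: A R^(2/3) = nQ / (1·√S) = 0.023 × 103 / (√0.00032) = 132.4.
Trying y = 6.23 m: A R^(2/3) = 165.6 — high.
Trying y = 4.87 m: A R^(2/3) = 101.6 — low.
Trying y = 5.57 m: A R^(2/3) = 132.3 — close enough.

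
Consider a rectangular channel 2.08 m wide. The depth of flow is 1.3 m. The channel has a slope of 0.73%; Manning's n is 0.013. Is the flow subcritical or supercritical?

supercritical

Flow area A = b·y = 2.08 × 1.3 = 2.704 m². Wetted perimeter P = b + 2y = 2.08 + 2×1.3 = 4.68 m.
Hydraulic radius R = A/P = 2.704/4.68 = 0.5778 m.
V = (1/n) R^(2/3) √S = (1/0.013) × 0.5778^(2/3) × √0.0073 = 4.559 m/s. Hydraulic depth D_h = A/T = 2.704/2.08 = 1.3 m.
Froude number Fr = V/√(g·D_h) = 4.559/√(9.81×1.3) = 1.28, which is greater than 1, so the flow is supercritical.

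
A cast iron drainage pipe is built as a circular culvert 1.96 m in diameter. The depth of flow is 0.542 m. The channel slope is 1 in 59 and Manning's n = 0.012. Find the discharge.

For a circular section of diameter D = 1.96 m at depth y = 0.542 m, the central angle is θ = 2 arccos(1 − 2y/D) = 2.215 rad. Then A = (D²/8)(θ − sin θ) = 0.6796 m² and P = Dθ/2 = 2.171 m.
Hydraulic radius R = A/P = 0.6796/2.171 = 0.3131 m.
Manning's equation: Q = (1/n) A R^(2/3) S^(1/2) = (1/0.012) × 0.6796 × 0.3131^(2/3) × 0.01695^(1/2) = 3.4 m³/s.

Q = 3.4 m³/s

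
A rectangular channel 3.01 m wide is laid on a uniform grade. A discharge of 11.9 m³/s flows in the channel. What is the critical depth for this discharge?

y_c = 1.17 m

For a rectangular channel, critical depth y_c = (q²/g)^(1/3) where q = Q/b = 11.9/3.01 = 3.953 m²/s.
So y_c = (3.953²/9.81)^(1/3) = 1.17 m.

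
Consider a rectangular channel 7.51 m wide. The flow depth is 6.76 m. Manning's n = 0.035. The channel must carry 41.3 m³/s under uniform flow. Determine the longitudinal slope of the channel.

Flow area A = b·y = 7.51 × 6.76 = 50.77 m². Wetted perimeter P = b + 2y = 7.51 + 2×6.76 = 21.03 m.
Hydraulic radius R = A/P = 50.77/21.03 = 2.414 m.
From Manning's equation, S = [nQ / (1 A R^(2/3))]² = [0.035 × 41.3 / (1 × 50.77 × 2.414^(2/3))]² = 0.00025.

S = 0.00025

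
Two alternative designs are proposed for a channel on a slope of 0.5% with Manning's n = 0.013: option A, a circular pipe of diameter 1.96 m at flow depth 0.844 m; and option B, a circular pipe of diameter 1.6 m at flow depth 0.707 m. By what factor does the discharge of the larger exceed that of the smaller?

Channel A: For a circular section of diameter D = 1.96 m at depth y = 0.844 m, the central angle is θ = 2 arccos(1 − 2y/D) = 2.863 rad. Then A = (D²/8)(θ − sin θ) = 1.243 m² and P = Dθ/2 = 2.806 m. Hydraulic radius R = A/P = 1.243/2.806 = 0.443 m. Q_A = (1/0.013)·1.243·0.443^(2/3)·√0.005 = 3.928 m³/s.
Channel B: For a circular section of diameter D = 1.6 m at depth y = 0.707 m, the central angle is θ = 2 arccos(1 − 2y/D) = 2.909 rad. Then A = (D²/8)(θ − sin θ) = 0.8568 m² and P = Dθ/2 = 2.327 m. Hydraulic radius R = A/P = 0.8568/2.327 = 0.3682 m. Q_B = (1/0.013)·0.8568·0.3682^(2/3)·√0.005 = 2.394 m³/s.
The larger discharge is 3.928 m³/s and the smaller is 2.394 m³/s; the ratio is 1.64.

1.64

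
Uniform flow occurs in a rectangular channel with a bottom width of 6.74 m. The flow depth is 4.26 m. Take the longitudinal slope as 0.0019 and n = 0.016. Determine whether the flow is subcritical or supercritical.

subcritical

Flow area A = b·y = 6.74 × 4.26 = 28.71 m². Wetted perimeter P = b + 2y = 6.74 + 2×4.26 = 15.26 m.
Hydraulic radius R = A/P = 28.71/15.26 = 1.882 m.
V = (1/n) R^(2/3) √S = (1/0.016) × 1.882^(2/3) × √0.0019 = 4.152 m/s. Hydraulic depth D_h = A/T = 28.71/6.74 = 4.26 m.
Froude number Fr = V/√(g·D_h) = 4.152/√(9.81×4.26) = 0.642, which is less than 1, so the flow is subcritical.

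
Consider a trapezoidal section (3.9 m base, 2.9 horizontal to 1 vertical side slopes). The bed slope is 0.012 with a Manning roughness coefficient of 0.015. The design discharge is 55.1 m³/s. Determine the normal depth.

y_n = 1.2 m

Manning's equation rearranged: A R^(2/3) = nQ / (1·√S) = 0.015 × 55.1 / (√0.012) = 7.545.
At y = 1.42 m: A R^(2/3) = 10.63 — high.
At y = 1 m: A R^(2/3) = 5.246 — low.
At y = 1.2 m: A R^(2/3) = 7.545 — close enough.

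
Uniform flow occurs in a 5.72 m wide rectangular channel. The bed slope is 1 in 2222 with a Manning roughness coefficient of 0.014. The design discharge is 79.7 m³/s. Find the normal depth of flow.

y_n = 5.93 m

Manning's equation rearranged: A R^(2/3) = nQ / (1·√S) = 0.014 × 79.7 / (√0.00045) = 52.6.
Trying y = 4.17 m: A R^(2/3) = 33.93 — too small.
Trying y = 5.93 m: A R^(2/3) = 52.57 — ≈ 52.6.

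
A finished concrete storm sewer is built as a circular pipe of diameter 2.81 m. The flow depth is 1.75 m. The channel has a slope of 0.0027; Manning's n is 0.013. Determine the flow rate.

For a circular section of diameter D = 2.81 m at depth y = 1.75 m, the central angle is θ = 2 arccos(1 − 2y/D) = 3.638 rad. Then A = (D²/8)(θ − sin θ) = 4.06 m² and P = Dθ/2 = 5.111 m.
Hydraulic radius R = A/P = 4.06/5.111 = 0.7944 m.
Manning's equation: Q = (1/n) A R^(2/3) S^(1/2) = (1/0.013) × 4.06 × 0.7944^(2/3) × 0.0027^(1/2) = 13.9 m³/s.

Q = 13.9 m³/s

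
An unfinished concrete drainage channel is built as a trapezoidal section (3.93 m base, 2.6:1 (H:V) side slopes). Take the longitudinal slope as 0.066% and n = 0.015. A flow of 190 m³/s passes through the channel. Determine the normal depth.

Manning's equation rearranged: A R^(2/3) = nQ / (1·√S) = 0.015 × 190 / (√0.00066) = 110.9.
Try y = 2.97 m: A R^(2/3) = 49.1 — low.
Try y = 4.72 m: A R^(2/3) = 142 — high.
Try y = 4.25 m: A R^(2/3) = 111.1 — close enough.

y_n = 4.25 m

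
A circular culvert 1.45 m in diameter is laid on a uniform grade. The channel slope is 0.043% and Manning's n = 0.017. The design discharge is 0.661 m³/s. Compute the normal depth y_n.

Manning's equation rearranged: A R^(2/3) = nQ / (1·√S) = 0.017 × 0.661 / (√0.00043) = 0.5419.
Trying y = 0.709 m: A R^(2/3) = 0.4041 — too small.
Trying y = 0.848 m: A R^(2/3) = 0.5421 — matches.

y_n = 0.848 m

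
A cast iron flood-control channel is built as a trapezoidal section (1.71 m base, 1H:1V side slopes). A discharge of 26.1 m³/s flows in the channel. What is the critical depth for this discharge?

y_c = 1.98 m

At critical depth, Q² T / (g A³) = 1, i.e. A³/T = Q²/g = 26.1²/9.81 = 69.44.
Try y = 2.24 m: A³/T = 111.9 — high.
Try y = 1.56 m: A³/T = 27.48 — low.
Try y = 1.98 m: A³/T = 68.78 — ≈ 69.44.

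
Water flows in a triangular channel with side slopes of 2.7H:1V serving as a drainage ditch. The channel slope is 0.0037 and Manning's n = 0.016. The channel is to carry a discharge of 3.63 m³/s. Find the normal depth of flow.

Manning's equation rearranged: A R^(2/3) = nQ / (1·√S) = 0.016 × 3.63 / (√0.0037) = 0.9548.
At y = 0.991 m: A R^(2/3) = 1.591 — over.
At y = 0.603 m: A R^(2/3) = 0.4229 — short.
At y = 0.818 m: A R^(2/3) = 0.9537 — ≈ 0.9548.

y_n = 0.818 m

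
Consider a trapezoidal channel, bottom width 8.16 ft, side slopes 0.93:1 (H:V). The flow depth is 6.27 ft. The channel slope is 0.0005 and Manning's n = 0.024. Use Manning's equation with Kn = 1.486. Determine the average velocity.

V = 3.17 ft/s

With bottom width b = 8.16 ft and side slope z = 0.93: A = (b + zy)y = (8.16 + 0.93×6.27)×6.27 = 87.72 ft²; P = b + 2y√(1+z²) = 8.16 + 2×6.27×1.366 = 25.28 ft.
Hydraulic radius R = A/P = 87.72/25.28 = 3.469 ft.
From Manning's equation, V = (1.486/n) R^(2/3) S^(1/2) = (1.486/0.024) × 3.469^(2/3) × 0.0005^(1/2) = 3.17 ft/s.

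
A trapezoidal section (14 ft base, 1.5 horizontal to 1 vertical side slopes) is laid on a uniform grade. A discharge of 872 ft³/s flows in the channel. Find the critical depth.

y_c = 4.22 ft

At critical depth, Q² T / (g A³) = 1, i.e. A³/T = Q²/g = 872²/32.2 = 23610.
Trying y = 4.91 ft: A³/T = 40180 — too large.
Trying y = 3.12 ft: A³/T = 8475 — too small.
Trying y = 4.22 ft: A³/T = 23690 — ≈ 23610.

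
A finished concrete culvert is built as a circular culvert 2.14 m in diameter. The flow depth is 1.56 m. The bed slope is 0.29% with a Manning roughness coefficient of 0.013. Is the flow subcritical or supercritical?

For a circular section of diameter D = 2.14 m at depth y = 1.56 m, the central angle is θ = 2 arccos(1 − 2y/D) = 4.093 rad. Then A = (D²/8)(θ − sin θ) = 2.809 m² and P = Dθ/2 = 4.379 m.
Hydraulic radius R = A/P = 2.809/4.379 = 0.6414 m.
V = (1/n) R^(2/3) √S = (1/0.013) × 0.6414^(2/3) × √0.0029 = 3.081 m/s. Hydraulic depth D_h = A/T = 2.809/1.902 = 1.477 m.
Froude number Fr = V/√(g·D_h) = 3.081/√(9.81×1.477) = 0.81, which is less than 1, so the flow is subcritical.

subcritical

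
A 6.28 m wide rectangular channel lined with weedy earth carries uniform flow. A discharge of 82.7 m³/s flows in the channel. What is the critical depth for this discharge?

For a rectangular channel, critical depth y_c = (q²/g)^(1/3) where q = Q/b = 82.7/6.28 = 13.17 m²/s.
So y_c = (13.17²/9.81)^(1/3) = 2.6 m.

y_c = 2.6 m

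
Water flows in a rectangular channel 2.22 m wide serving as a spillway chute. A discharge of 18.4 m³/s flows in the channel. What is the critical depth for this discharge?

y_c = 1.91 m

For a rectangular channel, critical depth y_c = (q²/g)^(1/3) where q = Q/b = 18.4/2.22 = 8.288 m²/s.
So y_c = (8.288²/9.81)^(1/3) = 1.91 m.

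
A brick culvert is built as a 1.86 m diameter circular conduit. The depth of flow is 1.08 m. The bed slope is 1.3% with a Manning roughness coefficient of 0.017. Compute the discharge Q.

For a circular section of diameter D = 1.86 m at depth y = 1.08 m, the central angle is θ = 2 arccos(1 − 2y/D) = 3.466 rad. Then A = (D²/8)(θ − sin θ) = 1.636 m² and P = Dθ/2 = 3.223 m.
Hydraulic radius R = A/P = 1.636/3.223 = 0.5077 m.
Manning's equation: Q = (1/n) A R^(2/3) S^(1/2) = (1/0.017) × 1.636 × 0.5077^(2/3) × 0.013^(1/2) = 6.98 m³/s.

Q = 6.98 m³/s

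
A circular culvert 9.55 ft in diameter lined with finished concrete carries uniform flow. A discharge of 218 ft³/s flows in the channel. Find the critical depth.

y_c = 3.51 ft

At critical depth, Q² T / (g A³) = 1, i.e. A³/T = Q²/g = 218²/32.2 = 1476.
At y = 3.04 ft: A³/T = 848.6 — too small.
At y = 3.82 ft: A³/T = 2047 — too large.
At y = 3.51 ft: A³/T = 1478 — matches.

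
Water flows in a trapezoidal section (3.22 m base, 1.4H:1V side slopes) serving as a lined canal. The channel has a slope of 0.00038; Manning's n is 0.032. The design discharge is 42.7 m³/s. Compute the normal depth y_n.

Manning's equation rearranged: A R^(2/3) = nQ / (1·√S) = 0.032 × 42.7 / (√0.00038) = 70.09.
Try y = 5.34 m: A R^(2/3) = 109.2 — too large.
Try y = 3.71 m: A R^(2/3) = 48.77 — too small.
Try y = 4.38 m: A R^(2/3) = 70.11 — close enough.

y_n = 4.38 m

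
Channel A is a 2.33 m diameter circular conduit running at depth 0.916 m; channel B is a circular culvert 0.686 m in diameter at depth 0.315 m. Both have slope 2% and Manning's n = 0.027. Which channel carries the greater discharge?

Channel A: For a circular section of diameter D = 2.33 m at depth y = 0.916 m, the central angle is θ = 2 arccos(1 − 2y/D) = 2.711 rad. Then A = (D²/8)(θ − sin θ) = 1.556 m² and P = Dθ/2 = 3.158 m. Hydraulic radius R = A/P = 1.556/3.158 = 0.4928 m. Q_A = (1/0.027)·1.556·0.4928^(2/3)·√0.02 = 5.085 m³/s.
Channel B: For a circular section of diameter D = 0.686 m at depth y = 0.315 m, the central angle is θ = 2 arccos(1 − 2y/D) = 2.978 rad. Then A = (D²/8)(θ − sin θ) = 0.1656 m² and P = Dθ/2 = 1.022 m. Hydraulic radius R = A/P = 0.1656/1.022 = 0.1621 m. Q_B = (1/0.027)·0.1656·0.1621^(2/3)·√0.02 = 0.2579 m³/s.
Q_A = 5.085 m³/s vs Q_B = 0.2579 m³/s, so channel A carries more.

channel A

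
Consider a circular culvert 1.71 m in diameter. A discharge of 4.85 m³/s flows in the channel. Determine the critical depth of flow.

At critical depth, Q² T / (g A³) = 1, i.e. A³/T = Q²/g = 4.85²/9.81 = 2.398.
Trying y = 1.26 m: A³/T = 3.964 — over.
Trying y = 0.911 m: A³/T = 1.128 — short.
Trying y = 1.11 m: A³/T = 2.406 — matches.

y_c = 1.11 m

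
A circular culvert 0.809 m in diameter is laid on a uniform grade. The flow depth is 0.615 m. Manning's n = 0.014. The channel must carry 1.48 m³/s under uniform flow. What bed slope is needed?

For a circular section of diameter D = 0.809 m at depth y = 0.615 m, the central angle is θ = 2 arccos(1 − 2y/D) = 4.236 rad. Then A = (D²/8)(θ − sin θ) = 0.4193 m² and P = Dθ/2 = 1.714 m.
Hydraulic radius R = A/P = 0.4193/1.714 = 0.2447 m.
From Manning's equation, S = [nQ / (1 A R^(2/3))]² = [0.014 × 1.48 / (1 × 0.4193 × 0.2447^(2/3))]² = 0.016.

S = 0.016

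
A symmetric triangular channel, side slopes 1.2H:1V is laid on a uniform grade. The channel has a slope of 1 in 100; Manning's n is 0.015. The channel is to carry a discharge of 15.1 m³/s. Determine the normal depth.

y_n = 1.61 m

Manning's equation rearranged: A R^(2/3) = nQ / (1·√S) = 0.015 × 15.1 / (√0.01) = 2.265.
Try y = 1.23 m: A R^(2/3) = 1.101 — too small.
Try y = 1.89 m: A R^(2/3) = 3.462 — too large.
Try y = 1.61 m: A R^(2/3) = 2.258 — matches.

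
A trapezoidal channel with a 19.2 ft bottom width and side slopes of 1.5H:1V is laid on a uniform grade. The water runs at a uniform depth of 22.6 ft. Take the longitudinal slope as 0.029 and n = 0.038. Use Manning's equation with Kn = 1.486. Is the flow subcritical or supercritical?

With bottom width b = 19.2 ft and side slope z = 1.5: A = (b + zy)y = (19.2 + 1.5×22.6)×22.6 = 1200 ft²; P = b + 2y√(1+z²) = 19.2 + 2×22.6×1.803 = 100.7 ft.
Hydraulic radius R = A/P = 1200/100.7 = 11.92 ft.
V = (1.486/n) R^(2/3) √S = (1.486/0.038) × 11.92^(2/3) × √0.029 = 34.75 ft/s. Hydraulic depth D_h = A/T = 1200/87 = 13.79 ft.
Froude number Fr = V/√(g·D_h) = 34.75/√(32.2×13.79) = 1.65, which is greater than 1, so the flow is supercritical.

supercritical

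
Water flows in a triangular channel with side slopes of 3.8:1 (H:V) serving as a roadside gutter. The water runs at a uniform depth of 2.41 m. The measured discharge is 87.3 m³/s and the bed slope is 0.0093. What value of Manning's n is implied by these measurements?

For a triangular section with side slope z = 3.8: A = zy² = 3.8×2.41² = 22.07 m²; P = 2y√(1+z²) = 2×2.41×3.929 = 18.94 m.
Hydraulic radius R = A/P = 22.07/18.94 = 1.165 m.
Rearranging Manning's equation: n = (1/Q) A R^(2/3) S^(1/2) = (1/87.3) × 22.07 × 1.165^(2/3) × √0.0093 = 0.027.

n = 0.027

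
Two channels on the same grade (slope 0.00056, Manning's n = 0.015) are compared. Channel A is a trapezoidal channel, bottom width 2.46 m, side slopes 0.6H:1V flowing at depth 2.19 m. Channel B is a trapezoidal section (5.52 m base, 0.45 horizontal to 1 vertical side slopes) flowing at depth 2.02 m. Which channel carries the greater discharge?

Channel A: With bottom width b = 2.46 m and side slope z = 0.6: A = (b + zy)y = (2.46 + 0.6×2.19)×2.19 = 8.265 m²; P = b + 2y√(1+z²) = 2.46 + 2×2.19×1.166 = 7.568 m. Hydraulic radius R = A/P = 8.265/7.568 = 1.092 m. Q_A = (1/0.015)·8.265·1.092^(2/3)·√0.00056 = 13.83 m³/s.
Channel B: With bottom width b = 5.52 m and side slope z = 0.45: A = (b + zy)y = (5.52 + 0.45×2.02)×2.02 = 12.99 m²; P = b + 2y√(1+z²) = 5.52 + 2×2.02×1.097 = 9.95 m. Hydraulic radius R = A/P = 12.99/9.95 = 1.305 m. Q_B = (1/0.015)·12.99·1.305^(2/3)·√0.00056 = 24.47 m³/s.
Q_A = 13.83 m³/s vs Q_B = 24.47 m³/s, so channel B carries more.

channel B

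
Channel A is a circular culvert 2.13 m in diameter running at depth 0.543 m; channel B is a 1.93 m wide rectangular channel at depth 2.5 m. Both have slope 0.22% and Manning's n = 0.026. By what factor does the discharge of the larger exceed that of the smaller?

11.4

Channel A: For a circular section of diameter D = 2.13 m at depth y = 0.543 m, the central angle is θ = 2 arccos(1 − 2y/D) = 2.117 rad. Then A = (D²/8)(θ − sin θ) = 0.7161 m² and P = Dθ/2 = 2.255 m. Hydraulic radius R = A/P = 0.7161/2.255 = 0.3176 m. Q_A = (1/0.026)·0.7161·0.3176^(2/3)·√0.0022 = 0.6013 m³/s.
Channel B: Flow area A = b·y = 1.93 × 2.5 = 4.825 m². Wetted perimeter P = b + 2y = 1.93 + 2×2.5 = 6.93 m. Hydraulic radius R = A/P = 4.825/6.93 = 0.6962 m. Q_B = (1/0.026)·4.825·0.6962^(2/3)·√0.0022 = 6.838 m³/s.
The larger discharge is 6.838 m³/s and the smaller is 0.6013 m³/s; the ratio is 11.4.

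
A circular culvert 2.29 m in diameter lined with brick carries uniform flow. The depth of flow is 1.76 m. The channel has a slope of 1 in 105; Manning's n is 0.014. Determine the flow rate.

For a circular section of diameter D = 2.29 m at depth y = 1.76 m, the central angle is θ = 2 arccos(1 − 2y/D) = 4.276 rad. Then A = (D²/8)(θ − sin θ) = 3.397 m² and P = Dθ/2 = 4.896 m.
Hydraulic radius R = A/P = 3.397/4.896 = 0.6938 m.
Manning's equation: Q = (1/n) A R^(2/3) S^(1/2) = (1/0.014) × 3.397 × 0.6938^(2/3) × 0.009524^(1/2) = 18.6 m³/s.

Q = 18.6 m³/s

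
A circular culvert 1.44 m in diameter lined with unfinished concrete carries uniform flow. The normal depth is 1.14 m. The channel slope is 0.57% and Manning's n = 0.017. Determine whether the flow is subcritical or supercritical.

For a circular section of diameter D = 1.44 m at depth y = 1.14 m, the central angle is θ = 2 arccos(1 − 2y/D) = 4.387 rad. Then A = (D²/8)(θ − sin θ) = 1.383 m² and P = Dθ/2 = 3.159 m.
Hydraulic radius R = A/P = 1.383/3.159 = 0.4378 m.
V = (1/n) R^(2/3) √S = (1/0.017) × 0.4378^(2/3) × √0.0057 = 2.56 m/s. Hydraulic depth D_h = A/T = 1.383/1.17 = 1.182 m.
Froude number Fr = V/√(g·D_h) = 2.56/√(9.81×1.182) = 0.752, which is less than 1, so the flow is subcritical.

subcritical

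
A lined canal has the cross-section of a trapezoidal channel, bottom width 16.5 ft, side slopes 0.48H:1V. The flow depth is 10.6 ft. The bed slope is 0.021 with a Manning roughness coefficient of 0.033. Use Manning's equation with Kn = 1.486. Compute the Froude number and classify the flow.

With bottom width b = 16.5 ft and side slope z = 0.48: A = (b + zy)y = (16.5 + 0.48×10.6)×10.6 = 228.8 ft²; P = b + 2y√(1+z²) = 16.5 + 2×10.6×1.109 = 40.02 ft.
Hydraulic radius R = A/P = 228.8/40.02 = 5.719 ft.
V = (1.486/n) R^(2/3) √S = (1.486/0.033) × 5.719^(2/3) × √0.021 = 20.87 ft/s. Hydraulic depth D_h = A/T = 228.8/26.68 = 8.578 ft.
Froude number Fr = V/√(g·D_h) = 20.87/√(32.2×8.578) = 1.26, which is greater than 1, so the flow is supercritical.

supercritical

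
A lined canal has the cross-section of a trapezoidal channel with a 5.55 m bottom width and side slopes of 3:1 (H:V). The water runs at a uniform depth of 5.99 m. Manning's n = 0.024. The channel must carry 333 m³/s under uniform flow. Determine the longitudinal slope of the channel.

S = 0.00067

With bottom width b = 5.55 m and side slope z = 3: A = (b + zy)y = (5.55 + 3×5.99)×5.99 = 140.9 m²; P = b + 2y√(1+z²) = 5.55 + 2×5.99×3.162 = 43.43 m.
Hydraulic radius R = A/P = 140.9/43.43 = 3.244 m.
From Manning's equation, S = [nQ / (1 A R^(2/3))]² = [0.024 × 333 / (1 × 140.9 × 3.244^(2/3))]² = 0.00067.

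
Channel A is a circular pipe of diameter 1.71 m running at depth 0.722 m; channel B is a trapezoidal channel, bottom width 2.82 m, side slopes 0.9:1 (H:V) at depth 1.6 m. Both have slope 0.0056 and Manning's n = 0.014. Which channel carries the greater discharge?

Channel A: For a circular section of diameter D = 1.71 m at depth y = 0.722 m, the central angle is θ = 2 arccos(1 − 2y/D) = 2.829 rad. Then A = (D²/8)(θ − sin θ) = 0.9218 m² and P = Dθ/2 = 2.419 m. Hydraulic radius R = A/P = 0.9218/2.419 = 0.3811 m. Q_A = (1/0.014)·0.9218·0.3811^(2/3)·√0.0056 = 2.59 m³/s.
Channel B: With bottom width b = 2.82 m and side slope z = 0.9: A = (b + zy)y = (2.82 + 0.9×1.6)×1.6 = 6.816 m²; P = b + 2y√(1+z²) = 2.82 + 2×1.6×1.345 = 7.125 m. Hydraulic radius R = A/P = 6.816/7.125 = 0.9566 m. Q_B = (1/0.014)·6.816·0.9566^(2/3)·√0.0056 = 35.37 m³/s.
Q_A = 2.59 m³/s vs Q_B = 35.37 m³/s, so channel B carries more.

channel B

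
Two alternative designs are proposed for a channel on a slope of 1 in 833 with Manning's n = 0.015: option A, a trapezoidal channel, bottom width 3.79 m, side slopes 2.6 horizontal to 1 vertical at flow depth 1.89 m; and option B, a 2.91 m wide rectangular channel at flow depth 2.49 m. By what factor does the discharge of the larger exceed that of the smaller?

Channel A: With bottom width b = 3.79 m and side slope z = 2.6: A = (b + zy)y = (3.79 + 2.6×1.89)×1.89 = 16.45 m²; P = b + 2y√(1+z²) = 3.79 + 2×1.89×2.786 = 14.32 m. Hydraulic radius R = A/P = 16.45/14.32 = 1.149 m. Q_A = (1/0.015)·16.45·1.149^(2/3)·√0.0012 = 41.68 m³/s.
Channel B: Flow area A = b·y = 2.91 × 2.49 = 7.246 m². Wetted perimeter P = b + 2y = 2.91 + 2×2.49 = 7.89 m. Hydraulic radius R = A/P = 7.246/7.89 = 0.9184 m. Q_B = (1/0.015)·7.246·0.9184^(2/3)·√0.0012 = 15.81 m³/s.
The larger discharge is 41.68 m³/s and the smaller is 15.81 m³/s; the ratio is 2.64.

2.64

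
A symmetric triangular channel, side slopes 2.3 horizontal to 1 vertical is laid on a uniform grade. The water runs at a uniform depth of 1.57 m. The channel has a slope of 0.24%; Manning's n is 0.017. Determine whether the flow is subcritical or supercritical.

subcritical

For a triangular section with side slope z = 2.3: A = zy² = 2.3×1.57² = 5.669 m²; P = 2y√(1+z²) = 2×1.57×2.508 = 7.875 m.
Hydraulic radius R = A/P = 5.669/7.875 = 0.7199 m.
V = (1/n) R^(2/3) √S = (1/0.017) × 0.7199^(2/3) × √0.0024 = 2.315 m/s. Hydraulic depth D_h = A/T = 5.669/7.222 = 0.785 m.
Froude number Fr = V/√(g·D_h) = 2.315/√(9.81×0.785) = 0.834, which is less than 1, so the flow is subcritical.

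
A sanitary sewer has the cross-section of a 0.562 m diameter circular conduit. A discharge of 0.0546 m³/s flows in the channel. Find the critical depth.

y_c = 0.15 m

At critical depth, Q² T / (g A³) = 1, i.e. A³/T = Q²/g = 0.0546²/9.81 = 0.0003039.
At y = 0.18 m: A³/T = 0.0006133 — over.
At y = 0.124 m: A³/T = 0.0001439 — short.
At y = 0.15 m: A³/T = 0.0003023 — ≈ 0.0003039.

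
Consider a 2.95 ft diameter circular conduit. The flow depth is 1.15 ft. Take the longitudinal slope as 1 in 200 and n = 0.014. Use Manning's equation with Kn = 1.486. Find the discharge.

For a circular section of diameter D = 2.95 ft at depth y = 1.15 ft, the central angle is θ = 2 arccos(1 − 2y/D) = 2.697 rad. Then A = (D²/8)(θ − sin θ) = 2.467 ft² and P = Dθ/2 = 3.978 ft.
Hydraulic radius R = A/P = 2.467/3.978 = 0.62 ft.
Manning's equation: Q = (1.486/n) A R^(2/3) S^(1/2) = (1.486/0.014) × 2.467 × 0.62^(2/3) × 0.005^(1/2) = 13.5 ft³/s.

Q = 13.5 ft³/s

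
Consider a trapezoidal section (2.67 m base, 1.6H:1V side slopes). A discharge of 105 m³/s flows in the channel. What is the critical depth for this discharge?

At critical depth, Q² T / (g A³) = 1, i.e. A³/T = Q²/g = 105²/9.81 = 1124.
At y = 2.26 m: A³/T = 289.6 — low.
At y = 3.74 m: A³/T = 2316 — high.
At y = 3.15 m: A³/T = 1124 — close enough.

y_c = 3.15 m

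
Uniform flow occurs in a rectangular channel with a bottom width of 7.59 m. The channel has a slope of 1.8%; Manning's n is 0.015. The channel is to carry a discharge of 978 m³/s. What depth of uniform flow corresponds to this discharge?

y_n = 7.73 m

Manning's equation rearranged: A R^(2/3) = nQ / (1·√S) = 0.015 × 978 / (√0.018) = 109.3.
Try y = 6.12 m: A R^(2/3) = 81.93 — too small.
Try y = 9.34 m: A R^(2/3) = 137.4 — too large.
Try y = 7.73 m: A R^(2/3) = 109.4 — matches.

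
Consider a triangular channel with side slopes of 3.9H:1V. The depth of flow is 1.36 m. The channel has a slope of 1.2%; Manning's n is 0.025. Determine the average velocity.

For a triangular section with side slope z = 3.9: A = zy² = 3.9×1.36² = 7.213 m²; P = 2y√(1+z²) = 2×1.36×4.026 = 10.95 m.
Hydraulic radius R = A/P = 7.213/10.95 = 0.6587 m.
From Manning's equation, V = (1/n) R^(2/3) S^(1/2) = (1/0.025) × 0.6587^(2/3) × 0.012^(1/2) = 3.32 m/s.

V = 3.32 m/s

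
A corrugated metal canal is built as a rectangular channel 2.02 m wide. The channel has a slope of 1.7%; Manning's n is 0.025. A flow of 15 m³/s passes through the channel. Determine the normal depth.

y_n = 1.88 m

Manning's equation rearranged: A R^(2/3) = nQ / (1·√S) = 0.025 × 15 / (√0.017) = 2.876.
At y = 2.1 m: A R^(2/3) = 3.287 — high.
At y = 1.53 m: A R^(2/3) = 2.219 — low.
At y = 1.88 m: A R^(2/3) = 2.87 — ≈ 2.876.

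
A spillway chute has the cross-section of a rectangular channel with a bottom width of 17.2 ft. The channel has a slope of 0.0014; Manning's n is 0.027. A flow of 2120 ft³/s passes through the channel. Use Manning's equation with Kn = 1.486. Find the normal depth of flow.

y_n = 18.4 ft

Manning's equation rearranged: A R^(2/3) = nQ / (1.486·√S) = 0.027 × 2120 / (1.486 × √0.0014) = 1029.
Try y = 15.3 ft: A R^(2/3) = 820.5 — too small.
Try y = 18.4 ft: A R^(2/3) = 1029 — close enough.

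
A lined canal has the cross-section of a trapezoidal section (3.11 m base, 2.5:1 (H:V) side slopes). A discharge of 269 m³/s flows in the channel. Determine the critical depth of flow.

y_c = 4.15 m

At critical depth, Q² T / (g A³) = 1, i.e. A³/T = Q²/g = 269²/9.81 = 7376.
At y = 5.27 m: A³/T = 21460 — high.
At y = 3.05 m: A³/T = 1912 — low.
At y = 4.15 m: A³/T = 7346 — matches.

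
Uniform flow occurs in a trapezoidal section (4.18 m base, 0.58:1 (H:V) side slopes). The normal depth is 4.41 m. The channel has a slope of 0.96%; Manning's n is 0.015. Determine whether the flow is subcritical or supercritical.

supercritical

With bottom width b = 4.18 m and side slope z = 0.58: A = (b + zy)y = (4.18 + 0.58×4.41)×4.41 = 29.71 m²; P = b + 2y√(1+z²) = 4.18 + 2×4.41×1.156 = 14.38 m.
Hydraulic radius R = A/P = 29.71/14.38 = 2.067 m.
V = (1/n) R^(2/3) √S = (1/0.015) × 2.067^(2/3) × √0.0096 = 10.6 m/s. Hydraulic depth D_h = A/T = 29.71/9.296 = 3.197 m.
Froude number Fr = V/√(g·D_h) = 10.6/√(9.81×3.197) = 1.89, which is greater than 1, so the flow is supercritical.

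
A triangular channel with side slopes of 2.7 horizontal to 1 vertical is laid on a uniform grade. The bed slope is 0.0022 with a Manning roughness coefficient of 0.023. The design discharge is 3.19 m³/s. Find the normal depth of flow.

Manning's equation rearranged: A R^(2/3) = nQ / (1·√S) = 0.023 × 3.19 / (√0.0022) = 1.564.
Trying y = 0.703 m: A R^(2/3) = 0.6367 — too small.
Trying y = 1.23 m: A R^(2/3) = 2.83 — too large.
Trying y = 0.985 m: A R^(2/3) = 1.565 — close enough.

y_n = 0.985 m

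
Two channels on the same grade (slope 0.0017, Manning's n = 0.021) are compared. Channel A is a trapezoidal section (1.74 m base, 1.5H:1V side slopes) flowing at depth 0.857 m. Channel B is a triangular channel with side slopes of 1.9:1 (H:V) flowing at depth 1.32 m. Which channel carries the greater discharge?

Channel A: With bottom width b = 1.74 m and side slope z = 1.5: A = (b + zy)y = (1.74 + 1.5×0.857)×0.857 = 2.593 m²; P = b + 2y√(1+z²) = 1.74 + 2×0.857×1.803 = 4.83 m. Hydraulic radius R = A/P = 2.593/4.83 = 0.5368 m. Q_A = (1/0.021)·2.593·0.5368^(2/3)·√0.0017 = 3.363 m³/s.
Channel B: For a triangular section with side slope z = 1.9: A = zy² = 1.9×1.32² = 3.311 m²; P = 2y√(1+z²) = 2×1.32×2.147 = 5.668 m. Hydraulic radius R = A/P = 3.311/5.668 = 0.584 m. Q_B = (1/0.021)·3.311·0.584^(2/3)·√0.0017 = 4.542 m³/s.
Q_A = 3.363 m³/s vs Q_B = 4.542 m³/s, so channel B carries more.

channel B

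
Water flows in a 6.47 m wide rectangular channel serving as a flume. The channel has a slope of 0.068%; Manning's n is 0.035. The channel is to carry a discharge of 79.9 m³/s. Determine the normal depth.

Manning's equation rearranged: A R^(2/3) = nQ / (1·√S) = 0.035 × 79.9 / (√0.00068) = 107.2.
Try y = 11.2 m: A R^(2/3) = 133.8 — over.
Try y = 9.25 m: A R^(2/3) = 107.2 — close enough.

y_n = 9.25 m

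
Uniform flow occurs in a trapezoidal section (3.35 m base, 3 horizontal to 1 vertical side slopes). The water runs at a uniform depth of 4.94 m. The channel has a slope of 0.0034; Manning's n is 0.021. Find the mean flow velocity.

V = 5.24 m/s

With bottom width b = 3.35 m and side slope z = 3: A = (b + zy)y = (3.35 + 3×4.94)×4.94 = 89.76 m²; P = b + 2y√(1+z²) = 3.35 + 2×4.94×3.162 = 34.59 m.
Hydraulic radius R = A/P = 89.76/34.59 = 2.595 m.
From Manning's equation, V = (1/n) R^(2/3) S^(1/2) = (1/0.021) × 2.595^(2/3) × 0.0034^(1/2) = 5.24 m/s.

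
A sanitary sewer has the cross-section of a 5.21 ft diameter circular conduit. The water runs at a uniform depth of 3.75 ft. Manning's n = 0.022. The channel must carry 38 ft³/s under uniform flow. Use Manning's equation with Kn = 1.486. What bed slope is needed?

S = 0.00065

For a circular section of diameter D = 5.21 ft at depth y = 3.75 ft, the central angle is θ = 2 arccos(1 − 2y/D) = 4.052 rad. Then A = (D²/8)(θ − sin θ) = 16.43 ft² and P = Dθ/2 = 10.55 ft.
Hydraulic radius R = A/P = 16.43/10.55 = 1.556 ft.
From Manning's equation, S = [nQ / (1.486 A R^(2/3))]² = [0.022 × 38 / (1.486 × 16.43 × 1.556^(2/3))]² = 0.00065.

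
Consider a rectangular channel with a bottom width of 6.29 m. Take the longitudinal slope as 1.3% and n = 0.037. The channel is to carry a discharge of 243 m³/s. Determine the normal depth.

y_n = 7.4 m

Manning's equation rearranged: A R^(2/3) = nQ / (1·√S) = 0.037 × 243 / (√0.013) = 78.86.
Try y = 5.97 m: A R^(2/3) = 60.79 — too small.
Try y = 8.24 m: A R^(2/3) = 89.69 — too large.
Try y = 7.4 m: A R^(2/3) = 78.9 — matches.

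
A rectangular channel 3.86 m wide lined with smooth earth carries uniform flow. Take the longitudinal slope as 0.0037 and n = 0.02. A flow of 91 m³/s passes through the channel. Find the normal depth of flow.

Manning's equation rearranged: A R^(2/3) = nQ / (1·√S) = 0.02 × 91 / (√0.0037) = 29.92.
Trying y = 5.17 m: A R^(2/3) = 25.04 — short.
Trying y = 7.06 m: A R^(2/3) = 35.96 — over.
Trying y = 6.02 m: A R^(2/3) = 29.93 — ≈ 29.92.

y_n = 6.02 m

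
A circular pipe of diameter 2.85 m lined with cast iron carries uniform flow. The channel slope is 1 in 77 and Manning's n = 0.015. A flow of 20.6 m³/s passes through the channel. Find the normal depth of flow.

y_n = 1.48 m

Manning's equation rearranged: A R^(2/3) = nQ / (1·√S) = 0.015 × 20.6 / (√0.01299) = 2.711.
Try y = 1.84 m: A R^(2/3) = 3.812 — over.
Try y = 1.28 m: A R^(2/3) = 2.112 — short.
Try y = 1.48 m: A R^(2/3) = 2.712 — close enough.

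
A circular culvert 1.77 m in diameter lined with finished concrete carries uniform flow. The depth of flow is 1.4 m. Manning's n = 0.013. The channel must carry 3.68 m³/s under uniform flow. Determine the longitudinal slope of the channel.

S = 0.0012

For a circular section of diameter D = 1.77 m at depth y = 1.4 m, the central angle is θ = 2 arccos(1 − 2y/D) = 4.384 rad. Then A = (D²/8)(θ − sin θ) = 2.087 m² and P = Dθ/2 = 3.88 m.
Hydraulic radius R = A/P = 2.087/3.88 = 0.538 m.
From Manning's equation, S = [nQ / (1 A R^(2/3))]² = [0.013 × 3.68 / (1 × 2.087 × 0.538^(2/3))]² = 0.0012.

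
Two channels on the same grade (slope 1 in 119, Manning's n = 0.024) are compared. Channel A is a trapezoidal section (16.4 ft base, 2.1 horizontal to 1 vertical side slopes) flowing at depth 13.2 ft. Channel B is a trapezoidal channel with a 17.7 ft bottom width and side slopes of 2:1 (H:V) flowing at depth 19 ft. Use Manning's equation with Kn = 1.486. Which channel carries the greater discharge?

Channel A: With bottom width b = 16.4 ft and side slope z = 2.1: A = (b + zy)y = (16.4 + 2.1×13.2)×13.2 = 582.4 ft²; P = b + 2y√(1+z²) = 16.4 + 2×13.2×2.326 = 77.8 ft. Hydraulic radius R = A/P = 582.4/77.8 = 7.485 ft. Q_A = (1.486/0.024)·582.4·7.485^(2/3)·√0.008403 = 12650 ft³/s.
Channel B: With bottom width b = 17.7 ft and side slope z = 2: A = (b + zy)y = (17.7 + 2×19)×19 = 1058 ft²; P = b + 2y√(1+z²) = 17.7 + 2×19×2.236 = 102.7 ft. Hydraulic radius R = A/P = 1058/102.7 = 10.31 ft. Q_B = (1.486/0.024)·1058·10.31^(2/3)·√0.008403 = 28450 ft³/s.
Q_A = 12650 ft³/s vs Q_B = 28450 ft³/s, so channel B carries more.

channel B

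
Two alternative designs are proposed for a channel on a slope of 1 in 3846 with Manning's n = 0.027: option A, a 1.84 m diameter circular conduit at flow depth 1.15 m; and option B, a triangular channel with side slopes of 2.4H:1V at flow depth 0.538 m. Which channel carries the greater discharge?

channel A

Channel A: For a circular section of diameter D = 1.84 m at depth y = 1.15 m, the central angle is θ = 2 arccos(1 − 2y/D) = 3.647 rad. Then A = (D²/8)(θ − sin θ) = 1.748 m² and P = Dθ/2 = 3.355 m. Hydraulic radius R = A/P = 1.748/3.355 = 0.5211 m. Q_A = (1/0.027)·1.748·0.5211^(2/3)·√0.00026 = 0.6761 m³/s.
Channel B: For a triangular section with side slope z = 2.4: A = zy² = 2.4×0.538² = 0.6947 m²; P = 2y√(1+z²) = 2×0.538×2.6 = 2.798 m. Hydraulic radius R = A/P = 0.6947/2.798 = 0.2483 m. Q_B = (1/0.027)·0.6947·0.2483^(2/3)·√0.00026 = 0.1639 m³/s.
Q_A = 0.6761 m³/s vs Q_B = 0.1639 m³/s, so channel A carries more.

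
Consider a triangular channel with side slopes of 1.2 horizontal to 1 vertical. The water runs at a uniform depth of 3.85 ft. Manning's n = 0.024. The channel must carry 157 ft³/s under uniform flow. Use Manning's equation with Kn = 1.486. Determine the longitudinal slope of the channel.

S = 0.0121

For a triangular section with side slope z = 1.2: A = zy² = 1.2×3.85² = 17.79 ft²; P = 2y√(1+z²) = 2×3.85×1.562 = 12.03 ft.
Hydraulic radius R = A/P = 17.79/12.03 = 1.479 ft.
From Manning's equation, S = [nQ / (1.486 A R^(2/3))]² = [0.024 × 157 / (1.486 × 17.79 × 1.479^(2/3))]² = 0.0121.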